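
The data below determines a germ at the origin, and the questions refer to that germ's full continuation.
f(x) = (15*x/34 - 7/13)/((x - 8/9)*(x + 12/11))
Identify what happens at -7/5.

Denominator factors: x - 8/9 = -103/45 at x = -7/5; x + 12/11 = -17/55 at x = -7/5 — none vanishes.
So the germ continues analytically to -7/5.

The point is a regular point.


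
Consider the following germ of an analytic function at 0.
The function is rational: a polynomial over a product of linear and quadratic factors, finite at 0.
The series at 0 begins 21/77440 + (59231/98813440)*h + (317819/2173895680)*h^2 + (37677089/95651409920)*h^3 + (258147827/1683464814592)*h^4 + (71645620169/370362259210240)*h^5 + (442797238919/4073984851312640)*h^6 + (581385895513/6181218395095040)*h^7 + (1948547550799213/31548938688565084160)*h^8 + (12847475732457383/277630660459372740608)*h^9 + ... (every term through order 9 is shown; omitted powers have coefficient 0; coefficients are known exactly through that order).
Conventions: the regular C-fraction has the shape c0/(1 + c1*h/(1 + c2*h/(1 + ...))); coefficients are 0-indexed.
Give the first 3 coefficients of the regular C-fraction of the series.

The regular C-fraction coefficients are [21/77440, -59231/26796, 3121207819/1587153876].

Taylor coefficients (read off): a_0 = 21/77440, a_1 = 59231/98813440, a_2 = 317819/2173895680.
c0 = a_0 = 21/77440. Peel one level at a time: if S = 1 + c*h/S' with S'(0) = 1, then c is the h-coefficient of S and S' = c*h/(S - 1).
S_1 = c0/f = 1 + (-59231/26796)*h + (3121207819/718025616)*h^2 + ...; c1 = -59231/26796.
S_2 = c1*h/(S_1 - 1) = 1 + (3121207819/1587153876)*h + ...; c2 = 3121207819/1587153876.


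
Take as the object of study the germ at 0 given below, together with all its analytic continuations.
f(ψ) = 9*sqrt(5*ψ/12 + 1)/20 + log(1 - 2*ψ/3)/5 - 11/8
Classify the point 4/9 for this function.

The point is a regular point.

There is no denominator, hence no pole anywhere.
Branch term sqrt(1 - ψ/(-12/5)): argument at 4/9 is 32/27, nonzero, so 4/9 is not its branch point (a point on a principal cut is still regular for the continued germ).
Branch term log(1 - ψ/(3/2)): argument at 4/9 is 19/27, nonzero, so 4/9 is not its branch point (a point on a principal cut is still regular for the continued germ).
So the germ continues analytically to 4/9.


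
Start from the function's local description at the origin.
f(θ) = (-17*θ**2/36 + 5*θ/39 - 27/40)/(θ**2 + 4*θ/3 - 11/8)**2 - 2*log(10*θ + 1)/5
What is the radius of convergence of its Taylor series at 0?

Denominator factor (θ**2 + 4*θ/3 - 11/8)^2: discriminant 131/18, real irrational roots -2/3 + (1/12)*sqrt(262) and -2/3 - (1/12)*sqrt(262); poles of order 2, moduli -2/3 + (1/12)*sqrt(262) and 2/3 + (1/12)*sqrt(262).
Branch term (-2/5)*log(1 - θ/(-1/10)): its argument vanishes at θ = -1/10, a logarithmic branch point, modulus 1/10.
The radius of convergence is the smallest modulus among the singular points: 1/10.

The radius of convergence is 1/10.


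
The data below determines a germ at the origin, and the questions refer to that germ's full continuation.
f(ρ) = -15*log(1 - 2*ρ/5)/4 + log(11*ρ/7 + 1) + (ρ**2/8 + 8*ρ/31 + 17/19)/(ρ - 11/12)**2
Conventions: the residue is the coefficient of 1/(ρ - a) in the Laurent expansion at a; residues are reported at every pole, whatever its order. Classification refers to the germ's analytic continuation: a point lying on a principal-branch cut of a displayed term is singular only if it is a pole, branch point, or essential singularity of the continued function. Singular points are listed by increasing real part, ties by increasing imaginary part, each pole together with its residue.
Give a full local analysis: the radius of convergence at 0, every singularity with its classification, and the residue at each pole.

Radius of convergence at 0: 7/11.
At -7/11: a logarithmic branch point.
At 11/12: a pole of order 2; residue 725/1488.
At 5/2: a logarithmic branch point.

Denominator factor (ρ - 11/12)^2: pole of order 2 at 11/12, modulus 11/12.
Branch term (-15/4)*log(1 - ρ/(5/2)): its argument vanishes at ρ = 5/2, a logarithmic branch point, modulus 5/2.
Branch term (1)*log(1 - ρ/(-7/11)): its argument vanishes at ρ = -7/11, a logarithmic branch point, modulus 7/11.
The radius of convergence is the smallest modulus among the singular points: 7/11.
The branch terms are analytic at 11/12 and contribute nothing to the residue; only the rational part matters.
At the order-2 pole 11/12 set g(ρ) = (ρ - (11/12))^2*(rational part) = ρ**2/8 + 8*ρ/31 + 17/19.
Order-2 pole: residue = g'(a); g'(11/12) = 725/1488, so the residue is 725/1488.
List the singular points by increasing real part (a conjugate pair: the negative imaginary part first).


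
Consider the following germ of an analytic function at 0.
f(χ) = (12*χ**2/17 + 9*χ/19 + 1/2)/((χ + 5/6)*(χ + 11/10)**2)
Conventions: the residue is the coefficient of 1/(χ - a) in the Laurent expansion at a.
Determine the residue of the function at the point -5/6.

At the order-1 pole -5/6 set g(χ) = (χ - (-5/6))*f(χ) = (12*χ**2/17 + 9*χ/19 + 1/2)/(χ + 11/10)**2.
Simple pole: residue = g(a) at a = -5/6, which is 43275/5168.

The residue is 43275/5168.


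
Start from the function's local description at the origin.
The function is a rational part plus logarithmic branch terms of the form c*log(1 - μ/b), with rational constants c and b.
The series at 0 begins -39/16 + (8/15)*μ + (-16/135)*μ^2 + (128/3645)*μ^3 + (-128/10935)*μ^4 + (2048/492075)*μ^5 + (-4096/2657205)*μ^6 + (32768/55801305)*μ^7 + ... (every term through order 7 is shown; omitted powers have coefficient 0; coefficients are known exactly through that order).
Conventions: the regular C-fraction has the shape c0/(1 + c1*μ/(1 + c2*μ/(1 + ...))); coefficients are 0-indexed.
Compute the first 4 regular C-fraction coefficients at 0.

Taylor coefficients (read off): a_0 = -39/16, a_1 = 8/15, a_2 = -16/135, a_3 = 128/3645.
c0 = a_0 = -39/16. Peel one level at a time: if S = 1 + c*μ/S' with S'(0) = 1, then c is the μ-coefficient of S and S' = c*μ/(S - 1).
S_1 = c0/f = 1 + (128/585)*μ + (-256/342225)*μ^2 + ...; c1 = 128/585.
S_2 = c1*μ/(S_1 - 1) = 1 + (2/585)*μ + (-4/243)*μ^2 + ...; c2 = 2/585.
S_3 = c2*μ/(S_2 - 1) = 1 + (130/27)*μ + ...; c3 = 130/27.

The regular C-fraction coefficients are [-39/16, 128/585, 2/585, 130/27].


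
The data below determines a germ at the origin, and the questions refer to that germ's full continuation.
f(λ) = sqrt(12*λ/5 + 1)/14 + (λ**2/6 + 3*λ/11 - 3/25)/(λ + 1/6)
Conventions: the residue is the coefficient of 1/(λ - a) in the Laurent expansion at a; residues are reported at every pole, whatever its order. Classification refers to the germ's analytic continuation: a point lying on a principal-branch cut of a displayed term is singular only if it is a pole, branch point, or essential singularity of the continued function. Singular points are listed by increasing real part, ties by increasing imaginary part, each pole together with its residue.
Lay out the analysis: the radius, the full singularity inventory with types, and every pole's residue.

Denominator factor (λ + 1/6): pole of order 1 at -1/6, modulus 1/6.
Branch term (1/14)*sqrt(1 - λ/(-5/12)): its argument vanishes at λ = -5/12, a square-root branch point, modulus 5/12.
The radius of convergence is the smallest modulus among the singular points: 1/6.
The branch term is analytic at -1/6 and contributes nothing to the residue; only the rational part matters.
At the order-1 pole -1/6 set g(λ) = (λ - (-1/6))*(rational part) = λ**2/6 + 3*λ/11 - 3/25.
Simple pole: residue = g(a) at a = -1/6, which is -9553/59400.
List the singular points by increasing real part (a conjugate pair: the negative imaginary part first).

Radius of convergence at 0: 1/6.
At -5/12: an algebraic (square-root) branch point.
At -1/6: a pole of order 1; residue -9553/59400.


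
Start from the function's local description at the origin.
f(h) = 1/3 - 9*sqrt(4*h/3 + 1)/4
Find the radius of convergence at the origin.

Branch term (-9/4)*sqrt(1 - h/(-3/4)): its argument vanishes at h = -3/4, a square-root branch point, modulus 3/4.
The radius of convergence is the smallest modulus among the singular points: 3/4.

The radius of convergence is 3/4.


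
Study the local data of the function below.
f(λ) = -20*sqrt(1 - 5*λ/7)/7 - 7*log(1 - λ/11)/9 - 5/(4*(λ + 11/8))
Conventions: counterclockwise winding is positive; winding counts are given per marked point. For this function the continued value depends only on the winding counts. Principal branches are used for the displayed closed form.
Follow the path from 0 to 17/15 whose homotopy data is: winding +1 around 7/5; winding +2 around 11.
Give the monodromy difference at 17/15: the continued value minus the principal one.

The rational part is single-valued and drops out of the difference; each branch term changes only by its own monodromy.
(-7/9)*log(1 - λ/(11)): each positive loop around 11 adds 2*pi*i to the log, so winding +2 contributes (-7/9)*(2)*2*pi*i = -(28/9)*pi*i.
(-20/7)*sqrt(1 - λ/(7/5)): winding +1 is odd, the square root flips sign, contributing -2*(-20/7)*sqrt(1 - (17/15)/(7/5)) = -2*(-20/7)*sqrt(4/21) = (80/147)*sqrt(21).
Summing the contributions at λ = 17/15 gives ((80/147)*sqrt(21)) - ((28/9)*pi)*i.

Continued minus principal equals ((80/147)*sqrt(21)) - ((28/9)*pi)*i.


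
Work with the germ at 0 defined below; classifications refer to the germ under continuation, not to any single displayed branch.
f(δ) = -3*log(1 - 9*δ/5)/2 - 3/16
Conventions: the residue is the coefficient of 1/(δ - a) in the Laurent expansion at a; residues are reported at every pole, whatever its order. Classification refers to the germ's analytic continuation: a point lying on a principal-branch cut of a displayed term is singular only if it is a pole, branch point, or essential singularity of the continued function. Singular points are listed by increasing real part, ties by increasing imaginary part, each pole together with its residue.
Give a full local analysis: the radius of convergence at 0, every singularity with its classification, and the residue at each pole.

Radius of convergence at 0: 5/9.
At 5/9: a logarithmic branch point.

Branch term (-3/2)*log(1 - δ/(5/9)): its argument vanishes at δ = 5/9, a logarithmic branch point, modulus 5/9.
The radius of convergence is the smallest modulus among the singular points: 5/9.


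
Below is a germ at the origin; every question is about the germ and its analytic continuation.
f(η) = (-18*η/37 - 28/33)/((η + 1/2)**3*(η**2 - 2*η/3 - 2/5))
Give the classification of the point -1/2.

The point is a pole of order 3.

The denominator factor η + 1/2 vanishes at -1/2 and appears to the power 3; the numerator there equals -739/1221, nonzero, and no other factor vanishes.
Hence a pole whose order is the multiplicity, 3.


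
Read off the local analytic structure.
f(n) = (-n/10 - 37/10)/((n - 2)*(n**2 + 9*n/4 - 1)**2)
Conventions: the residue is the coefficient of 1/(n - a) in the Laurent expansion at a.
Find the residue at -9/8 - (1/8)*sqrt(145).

The factor n**2 + 9*n/4 - 1 splits as (n - a)(n - a') with a = -9/8 - (1/8)*sqrt(145), a' = -9/8 + (1/8)*sqrt(145). At the order-2 pole a set g(n) = (n - a)^2*f(n) = [(-n/10 - 37/10)/(n - 2)] / (n - a')^2.
Order-2 pole: residue = g'(a); g'(-9/8 - (1/8)*sqrt(145)) = 13/375 + (1043/315375)*sqrt(145), so the residue is 13/375 + (1043/315375)*sqrt(145).

The residue is 13/375 + (1043/315375)*sqrt(145).


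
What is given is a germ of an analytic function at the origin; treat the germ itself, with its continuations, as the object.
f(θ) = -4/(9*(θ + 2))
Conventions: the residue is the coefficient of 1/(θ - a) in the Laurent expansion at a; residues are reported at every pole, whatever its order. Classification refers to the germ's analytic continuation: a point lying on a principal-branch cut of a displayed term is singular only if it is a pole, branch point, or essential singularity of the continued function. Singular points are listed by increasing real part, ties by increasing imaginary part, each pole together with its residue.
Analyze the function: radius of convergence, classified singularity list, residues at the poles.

Radius of convergence at 0: 2.
At -2: a pole of order 1; residue -4/9.

Denominator factor (θ + 2): pole of order 1 at -2, modulus 2.
The radius of convergence is the smallest modulus among the singular points: 2.
At the order-1 pole -2 set g(θ) = (θ - (-2))*f(θ) = -4/9.
Simple pole: residue = g(a) at a = -2, which is -4/9.


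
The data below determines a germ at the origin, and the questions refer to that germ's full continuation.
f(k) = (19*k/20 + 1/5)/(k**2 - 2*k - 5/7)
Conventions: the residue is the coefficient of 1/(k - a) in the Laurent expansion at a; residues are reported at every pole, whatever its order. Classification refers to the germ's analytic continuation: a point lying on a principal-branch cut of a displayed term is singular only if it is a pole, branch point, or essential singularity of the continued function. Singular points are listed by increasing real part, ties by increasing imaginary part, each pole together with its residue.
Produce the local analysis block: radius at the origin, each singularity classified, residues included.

Denominator factor (k**2 - 2*k - 5/7): discriminant 48/7, real irrational roots 1 + (2/7)*sqrt(21) and 1 - (2/7)*sqrt(21); poles of order 1, moduli 1 + (2/7)*sqrt(21) and -1 + (2/7)*sqrt(21).
The radius of convergence is the smallest modulus among the singular points: -1 + (2/7)*sqrt(21).
The factor k**2 - 2*k - 5/7 splits as (k - a)(k - a') with a = 1 - (2/7)*sqrt(21), a' = 1 + (2/7)*sqrt(21). At the order-1 pole a set g(k) = (k - a)*f(k) = [19*k/20 + 1/5] / (k - a').
Simple pole: residue = g(a) at a = 1 - (2/7)*sqrt(21), which is 19/40 - (23/240)*sqrt(21).
The factor k**2 - 2*k - 5/7 splits as (k - a)(k - a') with a = 1 + (2/7)*sqrt(21), a' = 1 - (2/7)*sqrt(21). At the order-1 pole a set g(k) = (k - a)*f(k) = [19*k/20 + 1/5] / (k - a').
Simple pole: residue = g(a) at a = 1 + (2/7)*sqrt(21), which is 19/40 + (23/240)*sqrt(21).
List the singular points by increasing real part (a conjugate pair: the negative imaginary part first).

Radius of convergence at 0: -1 + (2/7)*sqrt(21).
At 1 - (2/7)*sqrt(21): a pole of order 1; residue 19/40 - (23/240)*sqrt(21).
At 1 + (2/7)*sqrt(21): a pole of order 1; residue 19/40 + (23/240)*sqrt(21).


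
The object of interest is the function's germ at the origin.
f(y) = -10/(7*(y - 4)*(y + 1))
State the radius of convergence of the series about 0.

Denominator factor (y - 4): pole of order 1 at 4, modulus 4.
Denominator factor (y + 1): pole of order 1 at -1, modulus 1.
The radius of convergence is the smallest modulus among the singular points: 1.

The radius of convergence is 1.


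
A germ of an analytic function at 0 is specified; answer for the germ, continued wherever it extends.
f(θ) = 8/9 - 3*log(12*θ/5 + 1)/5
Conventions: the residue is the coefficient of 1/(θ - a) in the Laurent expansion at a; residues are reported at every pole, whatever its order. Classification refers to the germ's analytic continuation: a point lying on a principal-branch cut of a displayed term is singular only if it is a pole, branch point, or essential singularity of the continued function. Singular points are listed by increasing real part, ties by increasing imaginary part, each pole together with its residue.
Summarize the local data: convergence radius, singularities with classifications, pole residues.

Radius of convergence at 0: 5/12.
At -5/12: a logarithmic branch point.

Branch term (-3/5)*log(1 - θ/(-5/12)): its argument vanishes at θ = -5/12, a logarithmic branch point, modulus 5/12.
The radius of convergence is the smallest modulus among the singular points: 5/12.


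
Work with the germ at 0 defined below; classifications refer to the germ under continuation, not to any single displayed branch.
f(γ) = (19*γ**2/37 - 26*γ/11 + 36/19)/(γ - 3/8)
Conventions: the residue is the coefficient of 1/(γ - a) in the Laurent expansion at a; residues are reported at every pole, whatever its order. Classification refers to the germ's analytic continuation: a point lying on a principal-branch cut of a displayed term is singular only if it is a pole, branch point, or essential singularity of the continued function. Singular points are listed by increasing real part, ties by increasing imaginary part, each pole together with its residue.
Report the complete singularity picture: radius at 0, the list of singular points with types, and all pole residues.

Radius of convergence at 0: 3/8.
At 3/8: a pole of order 1; residue 534795/494912.

Denominator factor (γ - 3/8): pole of order 1 at 3/8, modulus 3/8.
The radius of convergence is the smallest modulus among the singular points: 3/8.
At the order-1 pole 3/8 set g(γ) = (γ - (3/8))*f(γ) = 19*γ**2/37 - 26*γ/11 + 36/19.
Simple pole: residue = g(a) at a = 3/8, which is 534795/494912.


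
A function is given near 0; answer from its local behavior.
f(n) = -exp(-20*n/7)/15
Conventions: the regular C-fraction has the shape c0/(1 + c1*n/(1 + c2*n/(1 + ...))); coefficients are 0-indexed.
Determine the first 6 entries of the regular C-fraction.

Taylor coefficients (expand at 0): a_0 = -1/15, a_1 = 4/21, a_2 = -40/147, a_3 = 800/3087, a_4 = -4000/21609, a_5 = 16000/151263.
c0 = a_0 = -1/15. Peel one level at a time: if S = 1 + c*n/S' with S'(0) = 1, then c is the n-coefficient of S and S' = c*n/(S - 1).
S_1 = c0/f = 1 + (20/7)*n + (200/49)*n^2 + ...; c1 = 20/7.
S_2 = c1*n/(S_1 - 1) = 1 + (-10/7)*n + (100/147)*n^2 + ...; c2 = -10/7.
S_3 = c2*n/(S_2 - 1) = 1 + (10/21)*n + (100/441)*n^2 + ...; c3 = 10/21.
S_4 = c3*n/(S_3 - 1) = 1 + (-10/21)*n + (20/147)*n^2 + ...; c4 = -10/21.
S_5 = c4*n/(S_4 - 1) = 1 + (2/7)*n + ...; c5 = 2/7.

The regular C-fraction coefficients are [-1/15, 20/7, -10/7, 10/21, -10/21, 2/7].


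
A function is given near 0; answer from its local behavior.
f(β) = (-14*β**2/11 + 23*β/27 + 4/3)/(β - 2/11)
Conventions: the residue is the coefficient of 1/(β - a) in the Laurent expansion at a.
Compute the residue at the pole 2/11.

The residue is 51970/35937.

At the order-1 pole 2/11 set g(β) = (β - (2/11))*f(β) = -14*β**2/11 + 23*β/27 + 4/3.
Simple pole: residue = g(a) at a = 2/11, which is 51970/35937.


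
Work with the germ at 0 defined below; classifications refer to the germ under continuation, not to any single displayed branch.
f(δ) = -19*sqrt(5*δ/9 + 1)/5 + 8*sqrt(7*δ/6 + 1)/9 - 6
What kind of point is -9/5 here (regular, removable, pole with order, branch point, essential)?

The term (-19/5)*sqrt(1 - δ/(-9/5)) has argument 1 - -9/5/(-9/5) = 0 at -9/5: a square-root (algebraic, two-sheeted) branch point; the remaining terms are analytic or single-valued there.

The point is an algebraic (square-root) branch point.


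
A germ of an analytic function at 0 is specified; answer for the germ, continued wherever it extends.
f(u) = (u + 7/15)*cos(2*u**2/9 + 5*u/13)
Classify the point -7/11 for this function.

There is no denominator, hence no pole anywhere.
The factor cos(2*u**2/9 + 5*u/13) is entire.
So the germ continues analytically to -7/11.

The point is a regular point.


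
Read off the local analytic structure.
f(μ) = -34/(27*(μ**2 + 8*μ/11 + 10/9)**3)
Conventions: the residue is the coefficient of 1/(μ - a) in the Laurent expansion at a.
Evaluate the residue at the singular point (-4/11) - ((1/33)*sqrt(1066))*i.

The factor μ**2 + 8*μ/11 + 10/9 splits as (μ - a)(μ - a') with a = (-4/11) - ((1/33)*sqrt(1066))*i, a' = (-4/11) + ((1/33)*sqrt(1066))*i. At the order-3 pole a set g(μ) = (μ - a)^3*f(μ) = [-34/27] / (μ - a')^3.
Order-3 pole: residue = g''(a)/2; g''((-4/11) - ((1/33)*sqrt(1066))*i) = -((73922409/4845421984)*sqrt(1066))*i, so the residue is -((73922409/9690843968)*sqrt(1066))*i.

The residue is -((73922409/9690843968)*sqrt(1066))*i.


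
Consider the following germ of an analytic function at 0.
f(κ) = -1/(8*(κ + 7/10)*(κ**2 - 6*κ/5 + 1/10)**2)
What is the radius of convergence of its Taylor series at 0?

The radius of convergence is 3/5 - (1/10)*sqrt(26).

Denominator factor (κ + 7/10): pole of order 1 at -7/10, modulus 7/10.
Denominator factor (κ**2 - 6*κ/5 + 1/10)^2: discriminant 26/25, real irrational roots 3/5 + (1/10)*sqrt(26) and 3/5 - (1/10)*sqrt(26); poles of order 2, moduli 3/5 + (1/10)*sqrt(26) and 3/5 - (1/10)*sqrt(26).
The radius of convergence is the smallest modulus among the singular points: 3/5 - (1/10)*sqrt(26).


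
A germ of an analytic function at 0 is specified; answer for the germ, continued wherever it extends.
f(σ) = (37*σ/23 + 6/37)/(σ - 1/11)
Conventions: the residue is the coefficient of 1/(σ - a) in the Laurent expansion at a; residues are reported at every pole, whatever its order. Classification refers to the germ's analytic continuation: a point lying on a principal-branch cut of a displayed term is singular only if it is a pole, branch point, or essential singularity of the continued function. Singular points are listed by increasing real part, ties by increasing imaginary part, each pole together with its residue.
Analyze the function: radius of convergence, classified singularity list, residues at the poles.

Denominator factor (σ - 1/11): pole of order 1 at 1/11, modulus 1/11.
The radius of convergence is the smallest modulus among the singular points: 1/11.
At the order-1 pole 1/11 set g(σ) = (σ - (1/11))*f(σ) = 37*σ/23 + 6/37.
Simple pole: residue = g(a) at a = 1/11, which is 2887/9361.

Radius of convergence at 0: 1/11.
At 1/11: a pole of order 1; residue 2887/9361.


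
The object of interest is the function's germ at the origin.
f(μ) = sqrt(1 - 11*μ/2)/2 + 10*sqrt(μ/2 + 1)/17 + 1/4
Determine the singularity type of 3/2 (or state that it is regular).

There is no denominator, hence no pole anywhere.
Branch term sqrt(1 - μ/(2/11)): argument at 3/2 is -29/4, nonzero, so 3/2 is not its branch point (a point on a principal cut is still regular for the continued germ).
Branch term sqrt(1 - μ/(-2)): argument at 3/2 is 7/4, nonzero, so 3/2 is not its branch point (a point on a principal cut is still regular for the continued germ).
So the germ continues analytically to 3/2.

The point is a regular point.


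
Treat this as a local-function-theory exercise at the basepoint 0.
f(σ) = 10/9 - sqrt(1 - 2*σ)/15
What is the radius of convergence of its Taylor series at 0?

The radius of convergence is 1/2.

Branch term (-1/15)*sqrt(1 - σ/(1/2)): its argument vanishes at σ = 1/2, a square-root branch point, modulus 1/2.
The radius of convergence is the smallest modulus among the singular points: 1/2.


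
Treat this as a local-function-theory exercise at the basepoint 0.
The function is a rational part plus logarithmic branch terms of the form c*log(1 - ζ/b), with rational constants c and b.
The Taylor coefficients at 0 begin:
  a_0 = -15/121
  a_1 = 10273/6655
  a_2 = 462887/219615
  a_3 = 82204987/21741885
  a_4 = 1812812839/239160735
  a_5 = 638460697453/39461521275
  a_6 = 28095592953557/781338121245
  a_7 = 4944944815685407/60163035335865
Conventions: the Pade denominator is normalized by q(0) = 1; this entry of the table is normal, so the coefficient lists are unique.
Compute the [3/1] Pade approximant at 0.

The Pade approximant has numerator coefficients [-15/121, 736628696/411024935, -13386520712/13563822855, -54264570848/122074405695]; denominator coefficients [1, -1812812839/904254857].

Taylor coefficients needed (read off): a_0 = -15/121, a_1 = 10273/6655, a_2 = 462887/219615, a_3 = 82204987/21741885, a_4 = 1812812839/239160735.
Write the denominator as Q(ζ) = 1 + q1*ζ. Requiring Q*f - P = O(ζ^5) with deg P <= 3 kills the coefficients of ζ^4..ζ^4 in Q*f:
  ζ^4: a_4 + q1*a_3 = 0, i.e. 1812812839/239160735 + (82204987/21741885)*q1 = 0.
Solving this linear system: q1 = -1812812839/904254857.
The numerator is Q*f truncated at degree 3: P0 = a_0 = -15/121; P1 = a_1 + q1*a_0 = 736628696/411024935; P2 = a_2 + q1*a_1 = -13386520712/13563822855; P3 = a_3 + q1*a_2 = -54264570848/122074405695.


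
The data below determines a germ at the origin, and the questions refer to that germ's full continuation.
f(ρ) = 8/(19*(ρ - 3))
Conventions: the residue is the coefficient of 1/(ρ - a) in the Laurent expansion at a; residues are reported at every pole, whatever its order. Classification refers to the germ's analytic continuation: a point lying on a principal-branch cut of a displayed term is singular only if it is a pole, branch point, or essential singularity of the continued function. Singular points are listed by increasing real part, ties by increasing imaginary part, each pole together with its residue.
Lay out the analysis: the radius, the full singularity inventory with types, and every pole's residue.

Radius of convergence at 0: 3.
At 3: a pole of order 1; residue 8/19.

Denominator factor (ρ - 3): pole of order 1 at 3, modulus 3.
The radius of convergence is the smallest modulus among the singular points: 3.
At the order-1 pole 3 set g(ρ) = (ρ - (3))*f(ρ) = 8/19.
Simple pole: residue = g(a) at a = 3, which is 8/19.


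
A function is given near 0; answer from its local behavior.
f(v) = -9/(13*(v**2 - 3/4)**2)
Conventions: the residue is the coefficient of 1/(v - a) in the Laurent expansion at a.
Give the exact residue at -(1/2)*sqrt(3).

The factor v**2 - 3/4 splits as (v - a)(v - a') with a = -(1/2)*sqrt(3), a' = (1/2)*sqrt(3). At the order-2 pole a set g(v) = (v - a)^2*f(v) = [-9/13] / (v - a')^2.
Order-2 pole: residue = g'(a); g'(-(1/2)*sqrt(3)) = -(2/13)*sqrt(3), so the residue is -(2/13)*sqrt(3).

The residue is -(2/13)*sqrt(3).


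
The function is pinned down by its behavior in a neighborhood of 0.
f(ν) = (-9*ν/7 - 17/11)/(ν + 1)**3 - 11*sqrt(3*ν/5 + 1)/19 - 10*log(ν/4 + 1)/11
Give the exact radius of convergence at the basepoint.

Denominator factor (ν + 1)^3: pole of order 3 at -1, modulus 1.
Branch term (-10/11)*log(1 - ν/(-4)): its argument vanishes at ν = -4, a logarithmic branch point, modulus 4.
Branch term (-11/19)*sqrt(1 - ν/(-5/3)): its argument vanishes at ν = -5/3, a square-root branch point, modulus 5/3.
The radius of convergence is the smallest modulus among the singular points: 1.

The radius of convergence is 1.


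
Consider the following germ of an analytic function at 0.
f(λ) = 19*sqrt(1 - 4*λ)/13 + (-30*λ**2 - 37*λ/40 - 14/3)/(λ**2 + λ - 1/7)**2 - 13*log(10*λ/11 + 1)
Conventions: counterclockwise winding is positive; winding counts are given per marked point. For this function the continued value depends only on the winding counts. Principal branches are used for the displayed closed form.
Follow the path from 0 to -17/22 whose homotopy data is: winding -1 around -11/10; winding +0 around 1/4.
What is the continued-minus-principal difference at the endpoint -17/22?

Continued minus principal equals (26)*pi*i.

The rational part is single-valued and drops out of the difference; each branch term changes only by its own monodromy.
(19/13)*sqrt(1 - λ/(1/4)): winding +0 is even, the square root returns to the same sheet, contribution 0.
(-13)*log(1 - λ/(-11/10)): each positive loop around -11/10 adds 2*pi*i to the log, so winding -1 contributes (-13)*(-1)*2*pi*i = (26)*pi*i.
Summing the contributions at λ = -17/22 gives (26)*pi*i.


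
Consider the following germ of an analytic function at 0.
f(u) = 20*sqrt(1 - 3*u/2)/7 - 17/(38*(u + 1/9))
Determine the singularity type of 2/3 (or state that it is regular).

The point is an algebraic (square-root) branch point.

The term (20/7)*sqrt(1 - u/(2/3)) has argument 1 - 2/3/(2/3) = 0 at 2/3: a square-root (algebraic, two-sheeted) branch point; the remaining terms are analytic or single-valued there.


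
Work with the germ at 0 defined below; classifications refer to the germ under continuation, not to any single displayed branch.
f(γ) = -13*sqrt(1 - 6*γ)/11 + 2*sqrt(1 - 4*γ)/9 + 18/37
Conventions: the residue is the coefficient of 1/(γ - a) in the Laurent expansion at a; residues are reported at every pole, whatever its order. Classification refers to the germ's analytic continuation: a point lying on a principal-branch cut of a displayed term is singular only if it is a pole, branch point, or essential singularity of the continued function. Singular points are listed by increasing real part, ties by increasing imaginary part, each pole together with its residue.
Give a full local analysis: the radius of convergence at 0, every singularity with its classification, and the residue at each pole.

Radius of convergence at 0: 1/6.
At 1/6: an algebraic (square-root) branch point.
At 1/4: an algebraic (square-root) branch point.

Branch term (2/9)*sqrt(1 - γ/(1/4)): its argument vanishes at γ = 1/4, a square-root branch point, modulus 1/4.
Branch term (-13/11)*sqrt(1 - γ/(1/6)): its argument vanishes at γ = 1/6, a square-root branch point, modulus 1/6.
The radius of convergence is the smallest modulus among the singular points: 1/6.
List the singular points by increasing real part (a conjugate pair: the negative imaginary part first).


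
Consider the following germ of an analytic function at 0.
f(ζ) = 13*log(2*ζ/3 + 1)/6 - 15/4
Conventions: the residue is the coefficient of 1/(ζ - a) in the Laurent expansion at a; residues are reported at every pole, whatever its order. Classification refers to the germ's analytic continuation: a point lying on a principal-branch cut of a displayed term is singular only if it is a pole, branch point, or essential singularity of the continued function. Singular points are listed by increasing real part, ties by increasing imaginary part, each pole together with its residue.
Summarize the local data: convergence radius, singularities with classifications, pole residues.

Branch term (13/6)*log(1 - ζ/(-3/2)): its argument vanishes at ζ = -3/2, a logarithmic branch point, modulus 3/2.
The radius of convergence is the smallest modulus among the singular points: 3/2.

Radius of convergence at 0: 3/2.
At -3/2: a logarithmic branch point.


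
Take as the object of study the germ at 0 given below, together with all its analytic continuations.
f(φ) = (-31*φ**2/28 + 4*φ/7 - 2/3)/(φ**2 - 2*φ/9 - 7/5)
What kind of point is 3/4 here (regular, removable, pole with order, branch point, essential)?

Denominator factors: φ**2 - 2*φ/9 - 7/5 = -241/240 at φ = 3/4 — none vanishes.
So the germ continues analytically to 3/4.

The point is a regular point.


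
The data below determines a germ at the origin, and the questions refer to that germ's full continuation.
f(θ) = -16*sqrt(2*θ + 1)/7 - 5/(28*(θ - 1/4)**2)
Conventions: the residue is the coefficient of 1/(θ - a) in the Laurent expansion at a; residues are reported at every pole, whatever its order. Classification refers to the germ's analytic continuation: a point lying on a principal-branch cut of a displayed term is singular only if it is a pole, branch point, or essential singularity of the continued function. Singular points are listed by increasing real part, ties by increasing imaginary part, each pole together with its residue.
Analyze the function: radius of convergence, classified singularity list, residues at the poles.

Radius of convergence at 0: 1/4.
At -1/2: an algebraic (square-root) branch point.
At 1/4: a pole of order 2; residue 0.

Denominator factor (θ - 1/4)^2: pole of order 2 at 1/4, modulus 1/4.
Branch term (-16/7)*sqrt(1 - θ/(-1/2)): its argument vanishes at θ = -1/2, a square-root branch point, modulus 1/2.
The radius of convergence is the smallest modulus among the singular points: 1/4.
The branch term is analytic at 1/4 and contributes nothing to the residue; only the rational part matters.
At the order-2 pole 1/4 set g(θ) = (θ - (1/4))^2*(rational part) = -5/28.
Order-2 pole: residue = g'(a); g'(1/4) = 0, so the residue is 0.
List the singular points by increasing real part (a conjugate pair: the negative imaginary part first).


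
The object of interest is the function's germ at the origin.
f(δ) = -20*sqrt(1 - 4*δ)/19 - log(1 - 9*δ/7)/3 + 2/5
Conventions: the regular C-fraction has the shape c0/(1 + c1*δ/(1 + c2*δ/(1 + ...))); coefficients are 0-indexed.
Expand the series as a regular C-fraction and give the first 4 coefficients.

The regular C-fraction coefficients are [-62/95, 1685/434, -352634/73129, -601778293/3327454424].

Taylor coefficients (expand at 0): a_0 = -62/95, a_1 = 337/133, a_2 = 4433/1862, a_3 = 28979/6517.
c0 = a_0 = -62/95. Peel one level at a time: if S = 1 + c*δ/S' with S'(0) = 1, then c is the δ-coefficient of S and S' = c*δ/(S - 1).
S_1 = c0/f = 1 + (1685/434)*δ + (881585/47089)*δ^2 + ...; c1 = 1685/434.
S_2 = c1*δ/(S_1 - 1) = 1 + (-352634/73129)*δ + (-19412203/22259524)*δ^2 + ...; c2 = -352634/73129.
S_3 = c2*δ/(S_2 - 1) = 1 + (-601778293/3327454424)*δ + ...; c3 = -601778293/3327454424.


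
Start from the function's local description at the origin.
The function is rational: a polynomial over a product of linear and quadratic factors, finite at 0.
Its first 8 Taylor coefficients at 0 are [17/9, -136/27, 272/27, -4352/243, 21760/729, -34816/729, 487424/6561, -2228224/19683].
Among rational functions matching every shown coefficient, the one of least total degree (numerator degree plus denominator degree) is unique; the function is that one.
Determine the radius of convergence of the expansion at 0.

No rational of total degree below 2 reproduces all 8 coefficients; solving the [0/2] Pade equations on them gives f(ρ) = 17/(16*(ρ + 3/4)**2), whose expansion matches every shown term.
Denominator factor (ρ + 3/4)^2: pole of order 2 at -3/4, modulus 3/4.
The radius of convergence is the smallest modulus among the singular points: 3/4.

The radius of convergence is 3/4.


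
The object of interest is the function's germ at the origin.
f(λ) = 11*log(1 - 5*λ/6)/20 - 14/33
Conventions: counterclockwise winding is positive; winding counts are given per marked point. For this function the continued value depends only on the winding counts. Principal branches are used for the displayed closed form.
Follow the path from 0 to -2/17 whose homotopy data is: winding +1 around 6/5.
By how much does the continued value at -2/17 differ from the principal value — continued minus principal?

The rational part is single-valued and drops out of the difference; each branch term changes only by its own monodromy.
(11/20)*log(1 - λ/(6/5)): each positive loop around 6/5 adds 2*pi*i to the log, so winding +1 contributes (11/20)*(1)*2*pi*i = (11/10)*pi*i.
Summing the contributions at λ = -2/17 gives (11/10)*pi*i.

Continued minus principal equals (11/10)*pi*i.


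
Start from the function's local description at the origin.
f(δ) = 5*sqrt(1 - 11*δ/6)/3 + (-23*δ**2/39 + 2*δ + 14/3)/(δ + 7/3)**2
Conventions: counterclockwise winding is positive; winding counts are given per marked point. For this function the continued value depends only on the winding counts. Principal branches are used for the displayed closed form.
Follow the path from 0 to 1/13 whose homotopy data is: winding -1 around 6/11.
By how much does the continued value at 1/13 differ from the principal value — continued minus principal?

Continued minus principal equals -(5/117)*sqrt(5226).

The rational part is single-valued and drops out of the difference; each branch term changes only by its own monodromy.
(5/3)*sqrt(1 - δ/(6/11)): winding -1 is odd, the square root flips sign, contributing -2*(5/3)*sqrt(1 - (1/13)/(6/11)) = -2*(5/3)*sqrt(67/78) = -(5/117)*sqrt(5226).
Summing the contributions at δ = 1/13 gives -(5/117)*sqrt(5226).


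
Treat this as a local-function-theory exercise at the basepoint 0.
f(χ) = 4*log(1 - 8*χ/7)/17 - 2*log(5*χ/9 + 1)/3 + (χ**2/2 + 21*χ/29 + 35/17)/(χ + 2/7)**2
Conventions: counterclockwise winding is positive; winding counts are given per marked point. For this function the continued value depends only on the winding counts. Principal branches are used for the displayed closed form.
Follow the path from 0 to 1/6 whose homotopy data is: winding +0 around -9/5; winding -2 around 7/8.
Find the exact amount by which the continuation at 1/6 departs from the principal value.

Continued minus principal equals -(16/17)*pi*i.

The rational part is single-valued and drops out of the difference; each branch term changes only by its own monodromy.
(-2/3)*log(1 - χ/(-9/5)): winding 0 around -9/5, so this term returns to its principal value, contribution 0.
(4/17)*log(1 - χ/(7/8)): each positive loop around 7/8 adds 2*pi*i to the log, so winding -2 contributes (4/17)*(-2)*2*pi*i = -(16/17)*pi*i.
Summing the contributions at χ = 1/6 gives -(16/17)*pi*i.


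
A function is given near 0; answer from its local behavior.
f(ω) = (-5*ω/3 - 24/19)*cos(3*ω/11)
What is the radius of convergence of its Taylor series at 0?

The factor cos(3*ω/11) is entire and contributes no finite singular point.
The polynomial part has no poles.
No finite singular points: the Taylor series at 0 converges everywhere.

The radius of convergence is infinite.


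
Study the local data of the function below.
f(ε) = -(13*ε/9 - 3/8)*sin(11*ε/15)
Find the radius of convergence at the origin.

The factor -sin(11*ε/15) is entire and contributes no finite singular point.
The polynomial part has no poles.
No finite singular points: the Taylor series at 0 converges everywhere.

The radius of convergence is infinite.


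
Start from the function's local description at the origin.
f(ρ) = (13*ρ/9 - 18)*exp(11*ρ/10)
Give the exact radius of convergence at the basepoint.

The factor exp(11*ρ/10) is entire and contributes no finite singular point.
The polynomial part has no poles.
No finite singular points: the Taylor series at 0 converges everywhere.

The radius of convergence is infinite.


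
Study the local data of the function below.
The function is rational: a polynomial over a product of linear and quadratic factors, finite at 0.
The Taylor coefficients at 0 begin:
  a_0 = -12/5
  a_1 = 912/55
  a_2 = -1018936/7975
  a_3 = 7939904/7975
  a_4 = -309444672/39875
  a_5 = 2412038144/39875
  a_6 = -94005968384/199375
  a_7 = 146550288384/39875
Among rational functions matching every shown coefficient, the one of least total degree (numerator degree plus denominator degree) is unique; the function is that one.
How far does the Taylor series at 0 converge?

The radius of convergence is 5/2 - (3/4)*sqrt(10).

No rational of total degree below 4 reproduces all 8 coefficients; solving the [2/2] Pade equations on them gives f(w) = (19*w**2/29 - 18*w/11 - 3/2)/(w**2 + 5*w + 5/8), whose expansion matches every shown term.
Denominator factor (w**2 + 5*w + 5/8): discriminant 45/2, real irrational roots -5/2 + (3/4)*sqrt(10) and -5/2 - (3/4)*sqrt(10); poles of order 1, moduli 5/2 - (3/4)*sqrt(10) and 5/2 + (3/4)*sqrt(10).
The radius of convergence is the smallest modulus among the singular points: 5/2 - (3/4)*sqrt(10).


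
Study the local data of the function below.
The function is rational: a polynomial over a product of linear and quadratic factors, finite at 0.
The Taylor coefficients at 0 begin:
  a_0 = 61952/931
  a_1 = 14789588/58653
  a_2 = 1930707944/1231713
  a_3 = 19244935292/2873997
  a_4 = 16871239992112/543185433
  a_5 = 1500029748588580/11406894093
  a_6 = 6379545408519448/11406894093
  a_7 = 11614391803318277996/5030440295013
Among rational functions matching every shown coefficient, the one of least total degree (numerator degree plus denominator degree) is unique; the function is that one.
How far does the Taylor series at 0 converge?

The radius of convergence is 3/11.

No rational of total degree below 5 reproduces all 8 coefficients; solving the [1/4] Pade equations on them gives f(μ) = (32/19 - 7*μ/36)/((μ - 3/11)**2*(μ + 7/12)**2), whose expansion matches every shown term.
Denominator factor (μ + 7/12)^2: pole of order 2 at -7/12, modulus 7/12.
Denominator factor (μ - 3/11)^2: pole of order 2 at 3/11, modulus 3/11.
The radius of convergence is the smallest modulus among the singular points: 3/11.
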